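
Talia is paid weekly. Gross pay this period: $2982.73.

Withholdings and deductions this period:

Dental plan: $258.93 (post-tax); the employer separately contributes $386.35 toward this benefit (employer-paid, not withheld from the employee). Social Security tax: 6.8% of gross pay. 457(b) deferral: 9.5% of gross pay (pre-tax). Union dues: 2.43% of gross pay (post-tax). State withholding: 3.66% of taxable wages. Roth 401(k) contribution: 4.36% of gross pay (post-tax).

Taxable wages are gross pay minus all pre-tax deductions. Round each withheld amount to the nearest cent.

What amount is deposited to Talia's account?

$1936.28

457(b) deferral: $2982.73 × 0.095 = $283.36
Taxable wages = $2982.73 − $283.36 = $2699.37
State withholding: $2699.37 × 0.0366 = $98.80
Social Security tax: $2982.73 × 0.068 = $202.83
Roth 401(k) contribution: $2982.73 × 0.0436 = $130.05
Dental plan: $258.93
Union dues: $2982.73 × 0.0243 = $72.48
(Employer's $386.35 toward dental plan is not withheld from the employee.)
Total deductions = $283.36 + $98.80 + $202.83 + $130.05 + $258.93 + $72.48 = $1046.45
Net pay = $2982.73 − $1046.45 = $1936.28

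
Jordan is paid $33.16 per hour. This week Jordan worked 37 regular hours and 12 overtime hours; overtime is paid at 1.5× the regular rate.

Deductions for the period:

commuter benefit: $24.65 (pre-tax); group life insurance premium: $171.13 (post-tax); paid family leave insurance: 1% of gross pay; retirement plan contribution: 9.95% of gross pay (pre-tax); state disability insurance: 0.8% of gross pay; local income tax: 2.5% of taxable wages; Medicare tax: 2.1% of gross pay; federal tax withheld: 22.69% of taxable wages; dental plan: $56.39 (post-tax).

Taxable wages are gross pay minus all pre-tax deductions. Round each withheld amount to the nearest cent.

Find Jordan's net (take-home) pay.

$911.54

Regular pay: 37 × $33.16 = $1,226.92
Overtime pay: 12 × $33.16 × 1.5 = $596.88
Gross pay = $1,226.92 + $596.88 = $1,823.80
Commuter benefit: $24.65
Retirement plan contribution: $1,823.80 × 0.0995 = $181.47
Pre-tax total = $24.65 + $181.47 = $206.12
Taxable wages = $1,823.80 − $206.12 = $1,617.68
Federal tax withheld: $1,617.68 × 0.2269 = $367.05
Local income tax: $1,617.68 × 0.025 = $40.44
Medicare tax: $1,823.80 × 0.021 = $38.30
State disability insurance: $1,823.80 × 0.008 = $14.59
Paid family leave insurance: $1,823.80 × 0.01 = $18.24
Dental plan: $56.39
Group life insurance premium: $171.13
Total deductions = $24.65 + $181.47 + $367.05 + $40.44 + $38.30 + $14.59 + $18.24 + $56.39 + $171.13 = $912.26
Net pay = $1,823.80 − $912.26 = $911.54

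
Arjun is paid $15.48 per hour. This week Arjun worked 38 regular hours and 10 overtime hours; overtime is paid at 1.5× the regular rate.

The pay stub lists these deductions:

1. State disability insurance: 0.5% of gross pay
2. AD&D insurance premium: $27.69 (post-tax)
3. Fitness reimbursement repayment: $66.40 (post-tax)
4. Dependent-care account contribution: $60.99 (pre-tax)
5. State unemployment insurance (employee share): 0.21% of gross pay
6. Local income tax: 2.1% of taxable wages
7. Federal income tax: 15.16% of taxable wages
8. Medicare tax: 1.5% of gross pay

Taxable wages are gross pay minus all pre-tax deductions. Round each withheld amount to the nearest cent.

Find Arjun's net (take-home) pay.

$516.15

Regular pay: 38 × $15.48 = $588.24
Overtime pay: 10 × $15.48 × 1.5 = $232.20
Gross pay = $588.24 + $232.20 = $820.44
Dependent-care account contribution: $60.99
Taxable wages = $820.44 − $60.99 = $759.45
Federal income tax: $759.45 × 0.1516 = $115.13
Local income tax: $759.45 × 0.021 = $15.95
State unemployment insurance (employee share): $820.44 × 0.0021 = $1.72
Medicare tax: $820.44 × 0.015 = $12.31
State disability insurance: $820.44 × 0.005 = $4.10
Fitness reimbursement repayment: $66.40
AD&D insurance premium: $27.69
Total deductions = $60.99 + $115.13 + $15.95 + $1.72 + $12.31 + $4.10 + $66.40 + $27.69 = $304.29
Net pay = $820.44 − $304.29 = $516.15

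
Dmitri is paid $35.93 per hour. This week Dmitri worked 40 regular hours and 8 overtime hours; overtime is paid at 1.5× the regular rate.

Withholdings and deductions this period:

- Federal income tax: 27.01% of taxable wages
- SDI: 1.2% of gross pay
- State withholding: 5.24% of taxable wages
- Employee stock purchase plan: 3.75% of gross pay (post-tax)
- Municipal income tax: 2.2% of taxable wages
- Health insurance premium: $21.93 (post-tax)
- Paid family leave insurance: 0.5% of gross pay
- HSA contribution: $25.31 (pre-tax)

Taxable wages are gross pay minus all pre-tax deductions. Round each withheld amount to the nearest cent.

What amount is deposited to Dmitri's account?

$1,084.36

Regular pay: 40 × $35.93 = $1,437.20
Overtime pay: 8 × $35.93 × 1.5 = $431.16
Gross pay = $1,437.20 + $431.16 = $1,868.36
HSA contribution: $25.31
Taxable wages = $1,868.36 − $25.31 = $1,843.05
Federal income tax: $1,843.05 × 0.2701 = $497.81
Municipal income tax: $1,843.05 × 0.022 = $40.55
State withholding: $1,843.05 × 0.0524 = $96.58
SDI: $1,868.36 × 0.012 = $22.42
Paid family leave insurance: $1,868.36 × 0.005 = $9.34
Employee stock purchase plan: $1,868.36 × 0.0375 = $70.06
Health insurance premium: $21.93
Total deductions = $25.31 + $497.81 + $40.55 + $96.58 + $22.42 + $9.34 + $70.06 + $21.93 = $784.00
Net pay = $1,868.36 − $784.00 = $1,084.36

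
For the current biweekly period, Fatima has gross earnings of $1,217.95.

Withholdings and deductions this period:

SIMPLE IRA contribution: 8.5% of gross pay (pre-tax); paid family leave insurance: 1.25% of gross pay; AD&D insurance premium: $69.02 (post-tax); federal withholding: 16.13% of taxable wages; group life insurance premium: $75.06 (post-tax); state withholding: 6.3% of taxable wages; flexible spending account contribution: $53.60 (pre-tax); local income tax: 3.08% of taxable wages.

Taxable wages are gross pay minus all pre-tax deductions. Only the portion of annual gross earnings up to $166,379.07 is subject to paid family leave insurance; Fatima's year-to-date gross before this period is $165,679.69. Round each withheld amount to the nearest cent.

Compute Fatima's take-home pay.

$637.39

SIMPLE IRA contribution: $1,217.95 × 0.085 = $103.53
Flexible spending account contribution: $53.60
Pre-tax total = $103.53 + $53.60 = $157.13
Taxable wages = $1,217.95 − $157.13 = $1,060.82
Local income tax: $1,060.82 × 0.0308 = $32.67
Federal withholding: $1,060.82 × 0.1613 = $171.11
State withholding: $1,060.82 × 0.063 = $66.83
Paid family leave insurance: only $166,379.07 − $165,679.69 = $699.38 of this check is subject → $699.38 × 0.0125 = $8.74
AD&D insurance premium: $69.02
Group life insurance premium: $75.06
Total deductions = $103.53 + $53.60 + $32.67 + $171.11 + $66.83 + $8.74 + $69.02 + $75.06 = $580.56
Net pay = $1,217.95 − $580.56 = $637.39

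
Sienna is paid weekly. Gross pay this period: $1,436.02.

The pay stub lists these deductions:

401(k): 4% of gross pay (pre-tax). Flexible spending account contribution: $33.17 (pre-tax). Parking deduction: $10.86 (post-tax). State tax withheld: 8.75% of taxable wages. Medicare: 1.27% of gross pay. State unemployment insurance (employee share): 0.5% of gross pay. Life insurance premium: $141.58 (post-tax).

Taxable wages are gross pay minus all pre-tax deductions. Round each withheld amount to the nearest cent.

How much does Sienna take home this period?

$1,049.83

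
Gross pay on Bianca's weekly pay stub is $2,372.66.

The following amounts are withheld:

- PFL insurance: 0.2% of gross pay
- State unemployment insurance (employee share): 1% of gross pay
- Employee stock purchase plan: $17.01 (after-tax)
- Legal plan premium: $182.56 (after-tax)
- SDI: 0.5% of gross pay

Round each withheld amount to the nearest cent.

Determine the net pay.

PFL insurance: $2,372.66 × 0.002 = $4.75
SDI: $2,372.66 × 0.005 = $11.86
State unemployment insurance (employee share): $2,372.66 × 0.01 = $23.73
Legal plan premium: $182.56
Employee stock purchase plan: $17.01
Total deductions = $4.75 + $11.86 + $23.73 + $182.56 + $17.01 = $239.91
Net pay = $2,372.66 − $239.91 = $2,132.75

$2,132.75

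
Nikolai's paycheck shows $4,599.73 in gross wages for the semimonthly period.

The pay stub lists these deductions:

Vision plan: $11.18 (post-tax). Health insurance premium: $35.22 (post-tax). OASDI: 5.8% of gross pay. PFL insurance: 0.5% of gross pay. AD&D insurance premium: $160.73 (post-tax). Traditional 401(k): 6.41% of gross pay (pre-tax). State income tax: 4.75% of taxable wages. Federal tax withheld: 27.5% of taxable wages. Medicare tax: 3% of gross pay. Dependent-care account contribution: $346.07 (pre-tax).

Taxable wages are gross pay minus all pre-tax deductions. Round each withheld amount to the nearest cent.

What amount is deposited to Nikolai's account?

$2,047.20

Dependent-care account contribution: $346.07
Traditional 401(k): $4,599.73 × 0.0641 = $294.84
Pre-tax total = $346.07 + $294.84 = $640.91
Taxable wages = $4,599.73 − $640.91 = $3,958.82
Federal tax withheld: $3,958.82 × 0.275 = $1,088.68
State income tax: $3,958.82 × 0.0475 = $188.04
PFL insurance: $4,599.73 × 0.005 = $23.00
Medicare tax: $4,599.73 × 0.03 = $137.99
OASDI: $4,599.73 × 0.058 = $266.78
AD&D insurance premium: $160.73
Health insurance premium: $35.22
Vision plan: $11.18
Total deductions = $346.07 + $294.84 + $1,088.68 + $188.04 + $23.00 + $137.99 + $266.78 + $160.73 + $35.22 + $11.18 = $2,552.53
Net pay = $4,599.73 − $2,552.53 = $2,047.20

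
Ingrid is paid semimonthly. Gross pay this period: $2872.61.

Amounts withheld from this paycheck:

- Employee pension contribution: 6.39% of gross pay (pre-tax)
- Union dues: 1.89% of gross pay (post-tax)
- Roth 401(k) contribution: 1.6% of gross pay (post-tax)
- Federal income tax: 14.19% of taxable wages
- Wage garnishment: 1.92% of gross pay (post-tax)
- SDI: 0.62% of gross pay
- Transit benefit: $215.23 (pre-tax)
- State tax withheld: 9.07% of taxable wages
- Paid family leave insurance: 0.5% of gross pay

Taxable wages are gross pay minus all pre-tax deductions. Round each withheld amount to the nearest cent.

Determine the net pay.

Transit benefit: $215.23
Employee pension contribution: $2872.61 × 0.0639 = $183.56
Pre-tax total = $215.23 + $183.56 = $398.79
Taxable wages = $2872.61 − $398.79 = $2473.82
State tax withheld: $2473.82 × 0.0907 = $224.38
Federal income tax: $2473.82 × 0.1419 = $351.04
Paid family leave insurance: $2872.61 × 0.005 = $14.36
SDI: $2872.61 × 0.0062 = $17.81
Roth 401(k) contribution: $2872.61 × 0.016 = $45.96
Union dues: $2872.61 × 0.0189 = $54.29
Wage garnishment: $2872.61 × 0.0192 = $55.15
Total deductions = $215.23 + $183.56 + $224.38 + $351.04 + $14.36 + $17.81 + $45.96 + $54.29 + $55.15 = $1161.78
Net pay = $2872.61 − $1161.78 = $1710.83

$1710.83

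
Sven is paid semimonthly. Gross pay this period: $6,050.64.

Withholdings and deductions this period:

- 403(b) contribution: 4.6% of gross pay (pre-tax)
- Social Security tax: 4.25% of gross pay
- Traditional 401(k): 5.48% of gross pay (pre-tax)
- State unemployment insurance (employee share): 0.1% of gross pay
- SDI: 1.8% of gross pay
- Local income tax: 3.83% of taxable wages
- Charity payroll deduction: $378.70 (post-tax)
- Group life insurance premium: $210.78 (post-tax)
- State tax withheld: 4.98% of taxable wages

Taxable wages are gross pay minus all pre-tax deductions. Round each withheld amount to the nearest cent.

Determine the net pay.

$3,999.81

403(b) contribution: $6,050.64 × 0.046 = $278.33
Traditional 401(k): $6,050.64 × 0.0548 = $331.58
Pre-tax total = $278.33 + $331.58 = $609.91
Taxable wages = $6,050.64 − $609.91 = $5,440.73
Local income tax: $5,440.73 × 0.0383 = $208.38
State tax withheld: $5,440.73 × 0.0498 = $270.95
State unemployment insurance (employee share): $6,050.64 × 0.001 = $6.05
Social Security tax: $6,050.64 × 0.0425 = $257.15
SDI: $6,050.64 × 0.018 = $108.91
Charity payroll deduction: $378.70
Group life insurance premium: $210.78
Total deductions = $278.33 + $331.58 + $208.38 + $270.95 + $6.05 + $257.15 + $108.91 + $378.70 + $210.78 = $2,050.83
Net pay = $6,050.64 − $2,050.83 = $3,999.81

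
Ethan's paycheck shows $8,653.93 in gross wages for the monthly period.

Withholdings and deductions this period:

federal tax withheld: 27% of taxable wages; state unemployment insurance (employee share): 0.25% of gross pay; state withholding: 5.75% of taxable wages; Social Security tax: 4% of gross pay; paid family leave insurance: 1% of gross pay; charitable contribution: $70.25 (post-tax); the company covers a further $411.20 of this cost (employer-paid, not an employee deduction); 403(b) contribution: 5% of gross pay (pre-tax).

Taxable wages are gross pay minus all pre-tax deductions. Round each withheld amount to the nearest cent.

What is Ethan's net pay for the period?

$5,004.20

403(b) contribution: $8,653.93 × 0.05 = $432.70
Taxable wages = $8,653.93 − $432.70 = $8,221.23
State withholding: $8,221.23 × 0.0575 = $472.72
Federal tax withheld: $8,221.23 × 0.27 = $2,219.73
Social Security tax: $8,653.93 × 0.04 = $346.16
State unemployment insurance (employee share): $8,653.93 × 0.0025 = $21.63
Paid family leave insurance: $8,653.93 × 0.01 = $86.54
Charitable contribution: $70.25
(Employer's $411.20 toward charitable contribution is not withheld from the employee.)
Total deductions = $432.70 + $472.72 + $2,219.73 + $346.16 + $21.63 + $86.54 + $70.25 = $3,649.73
Net pay = $8,653.93 − $3,649.73 = $5,004.20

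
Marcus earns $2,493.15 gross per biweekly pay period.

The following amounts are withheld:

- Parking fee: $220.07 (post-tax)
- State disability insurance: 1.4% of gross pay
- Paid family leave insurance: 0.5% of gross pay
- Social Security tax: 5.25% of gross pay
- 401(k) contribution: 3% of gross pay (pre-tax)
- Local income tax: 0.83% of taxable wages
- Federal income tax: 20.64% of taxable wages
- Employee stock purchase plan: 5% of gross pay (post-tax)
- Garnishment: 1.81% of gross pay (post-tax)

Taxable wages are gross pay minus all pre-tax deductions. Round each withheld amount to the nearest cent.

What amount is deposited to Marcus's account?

$1,331.02

401(k) contribution: $2,493.15 × 0.03 = $74.79
Taxable wages = $2,493.15 − $74.79 = $2,418.36
Local income tax: $2,418.36 × 0.0083 = $20.07
Federal income tax: $2,418.36 × 0.2064 = $499.15
Social Security tax: $2,493.15 × 0.0525 = $130.89
Paid family leave insurance: $2,493.15 × 0.005 = $12.47
State disability insurance: $2,493.15 × 0.014 = $34.90
Parking fee: $220.07
Employee stock purchase plan: $2,493.15 × 0.05 = $124.66
Garnishment: $2,493.15 × 0.0181 = $45.13
Total deductions = $74.79 + $20.07 + $499.15 + $130.89 + $12.47 + $34.90 + $220.07 + $124.66 + $45.13 = $1,162.13
Net pay = $2,493.15 − $1,162.13 = $1,331.02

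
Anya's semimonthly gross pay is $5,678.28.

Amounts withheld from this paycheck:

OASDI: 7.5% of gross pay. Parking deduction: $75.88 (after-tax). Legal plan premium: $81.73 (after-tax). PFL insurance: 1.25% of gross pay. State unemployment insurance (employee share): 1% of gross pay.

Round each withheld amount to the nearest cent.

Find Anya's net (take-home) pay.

$4,967.04

PFL insurance: $5,678.28 × 0.0125 = $70.98
OASDI: $5,678.28 × 0.075 = $425.87
State unemployment insurance (employee share): $5,678.28 × 0.01 = $56.78
Parking deduction: $75.88
Legal plan premium: $81.73
Total deductions = $70.98 + $425.87 + $56.78 + $75.88 + $81.73 = $711.24
Net pay = $5,678.28 − $711.24 = $4,967.04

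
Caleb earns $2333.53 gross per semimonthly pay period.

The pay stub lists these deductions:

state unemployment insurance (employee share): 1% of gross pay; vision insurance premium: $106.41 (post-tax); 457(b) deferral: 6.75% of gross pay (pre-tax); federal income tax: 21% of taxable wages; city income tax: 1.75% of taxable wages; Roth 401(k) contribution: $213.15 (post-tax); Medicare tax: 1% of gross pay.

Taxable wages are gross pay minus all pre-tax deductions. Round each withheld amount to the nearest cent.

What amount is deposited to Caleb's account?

457(b) deferral: $2333.53 × 0.0675 = $157.51
Taxable wages = $2333.53 − $157.51 = $2176.02
Federal income tax: $2176.02 × 0.21 = $456.96
City income tax: $2176.02 × 0.0175 = $38.08
State unemployment insurance (employee share): $2333.53 × 0.01 = $23.34
Medicare tax: $2333.53 × 0.01 = $23.34
Vision insurance premium: $106.41
Roth 401(k) contribution: $213.15
Total deductions = $157.51 + $456.96 + $38.08 + $23.34 + $23.34 + $106.41 + $213.15 = $1018.79
Net pay = $2333.53 − $1018.79 = $1314.74

$1314.74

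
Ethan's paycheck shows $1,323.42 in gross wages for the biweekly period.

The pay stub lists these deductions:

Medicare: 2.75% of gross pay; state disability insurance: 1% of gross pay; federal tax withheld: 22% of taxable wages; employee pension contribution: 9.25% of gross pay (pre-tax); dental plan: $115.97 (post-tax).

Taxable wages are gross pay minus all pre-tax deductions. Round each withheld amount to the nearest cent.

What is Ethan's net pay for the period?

Employee pension contribution: $1,323.42 × 0.0925 = $122.42
Taxable wages = $1,323.42 − $122.42 = $1,201.00
Federal tax withheld: $1,201.00 × 0.22 = $264.22
Medicare: $1,323.42 × 0.0275 = $36.39
State disability insurance: $1,323.42 × 0.01 = $13.23
Dental plan: $115.97
Total deductions = $122.42 + $264.22 + $36.39 + $13.23 + $115.97 = $552.23
Net pay = $1,323.42 − $552.23 = $771.19

$771.19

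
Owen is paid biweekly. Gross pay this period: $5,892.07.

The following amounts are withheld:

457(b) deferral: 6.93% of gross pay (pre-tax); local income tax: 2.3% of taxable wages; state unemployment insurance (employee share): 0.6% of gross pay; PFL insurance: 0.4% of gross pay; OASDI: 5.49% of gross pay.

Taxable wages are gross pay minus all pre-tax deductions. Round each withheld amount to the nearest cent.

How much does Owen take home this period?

$4,975.23

457(b) deferral: $5,892.07 × 0.0693 = $408.32
Taxable wages = $5,892.07 − $408.32 = $5,483.75
Local income tax: $5,483.75 × 0.023 = $126.13
OASDI: $5,892.07 × 0.0549 = $323.47
State unemployment insurance (employee share): $5,892.07 × 0.006 = $35.35
PFL insurance: $5,892.07 × 0.004 = $23.57
Total deductions = $408.32 + $126.13 + $323.47 + $35.35 + $23.57 = $916.84
Net pay = $5,892.07 − $916.84 = $4,975.23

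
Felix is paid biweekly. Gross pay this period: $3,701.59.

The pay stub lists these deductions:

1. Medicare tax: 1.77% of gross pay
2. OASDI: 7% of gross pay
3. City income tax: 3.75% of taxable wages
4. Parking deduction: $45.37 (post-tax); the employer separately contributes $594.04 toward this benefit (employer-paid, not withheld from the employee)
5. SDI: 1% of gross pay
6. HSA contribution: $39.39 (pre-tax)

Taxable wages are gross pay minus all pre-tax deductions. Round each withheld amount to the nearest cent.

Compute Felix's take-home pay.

HSA contribution: $39.39
Taxable wages = $3,701.59 − $39.39 = $3,662.20
City income tax: $3,662.20 × 0.0375 = $137.33
Medicare tax: $3,701.59 × 0.0177 = $65.52
OASDI: $3,701.59 × 0.07 = $259.11
SDI: $3,701.59 × 0.01 = $37.02
Parking deduction: $45.37
(Employer's $594.04 toward parking deduction is not withheld from the employee.)
Total deductions = $39.39 + $137.33 + $65.52 + $259.11 + $37.02 + $45.37 = $583.74
Net pay = $3,701.59 − $583.74 = $3,117.85

$3,117.85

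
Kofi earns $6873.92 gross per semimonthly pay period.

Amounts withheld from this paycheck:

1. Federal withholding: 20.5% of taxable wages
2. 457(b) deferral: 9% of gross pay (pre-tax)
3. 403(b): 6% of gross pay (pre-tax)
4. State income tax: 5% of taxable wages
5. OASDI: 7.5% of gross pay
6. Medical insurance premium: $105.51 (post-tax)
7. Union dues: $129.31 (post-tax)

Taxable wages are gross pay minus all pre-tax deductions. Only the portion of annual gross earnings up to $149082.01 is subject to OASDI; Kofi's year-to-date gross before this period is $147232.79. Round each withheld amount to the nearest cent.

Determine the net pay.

$3979.40

457(b) deferral: $6873.92 × 0.09 = $618.65
403(b): $6873.92 × 0.06 = $412.44
Pre-tax total = $618.65 + $412.44 = $1031.09
Taxable wages = $6873.92 − $1031.09 = $5842.83
Federal withholding: $5842.83 × 0.205 = $1197.78
State income tax: $5842.83 × 0.05 = $292.14
OASDI: only $149082.01 − $147232.79 = $1849.22 of this check is subject → $1849.22 × 0.075 = $138.69
Union dues: $129.31
Medical insurance premium: $105.51
Total deductions = $618.65 + $412.44 + $1197.78 + $292.14 + $138.69 + $129.31 + $105.51 = $2894.52
Net pay = $6873.92 − $2894.52 = $3979.40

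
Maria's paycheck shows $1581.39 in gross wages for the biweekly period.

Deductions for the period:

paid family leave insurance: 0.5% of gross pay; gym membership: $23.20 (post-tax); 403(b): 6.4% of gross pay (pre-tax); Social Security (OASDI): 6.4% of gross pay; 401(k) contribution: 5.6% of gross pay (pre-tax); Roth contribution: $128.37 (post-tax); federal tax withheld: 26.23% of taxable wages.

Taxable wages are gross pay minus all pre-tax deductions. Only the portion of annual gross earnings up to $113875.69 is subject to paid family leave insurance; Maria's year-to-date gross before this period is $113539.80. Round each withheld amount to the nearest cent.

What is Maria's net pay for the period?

401(k) contribution: $1581.39 × 0.056 = $88.56
403(b): $1581.39 × 0.064 = $101.21
Pre-tax total = $88.56 + $101.21 = $189.77
Taxable wages = $1581.39 − $189.77 = $1391.62
Federal tax withheld: $1391.62 × 0.2623 = $365.02
Social Security (OASDI): $1581.39 × 0.064 = $101.21
Paid family leave insurance: only $113875.69 − $113539.80 = $335.89 of this check is subject → $335.89 × 0.005 = $1.68
Roth contribution: $128.37
Gym membership: $23.20
Total deductions = $88.56 + $101.21 + $365.02 + $101.21 + $1.68 + $128.37 + $23.20 = $809.25
Net pay = $1581.39 − $809.25 = $772.14

$772.14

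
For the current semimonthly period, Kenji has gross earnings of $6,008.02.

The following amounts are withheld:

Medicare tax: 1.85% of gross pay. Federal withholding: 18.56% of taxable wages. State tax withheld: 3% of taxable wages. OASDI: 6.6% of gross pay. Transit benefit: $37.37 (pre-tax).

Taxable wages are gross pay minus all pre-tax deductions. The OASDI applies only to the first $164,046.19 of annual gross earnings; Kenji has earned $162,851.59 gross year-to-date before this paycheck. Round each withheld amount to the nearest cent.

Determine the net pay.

Transit benefit: $37.37
Taxable wages = $6,008.02 − $37.37 = $5,970.65
Federal withholding: $5,970.65 × 0.1856 = $1,108.15
State tax withheld: $5,970.65 × 0.03 = $179.12
OASDI: only $164,046.19 − $162,851.59 = $1,194.60 of this check is subject → $1,194.60 × 0.066 = $78.84
Medicare tax: $6,008.02 × 0.0185 = $111.15
Total deductions = $37.37 + $1,108.15 + $179.12 + $78.84 + $111.15 = $1,514.63
Net pay = $6,008.02 − $1,514.63 = $4,493.39

$4,493.39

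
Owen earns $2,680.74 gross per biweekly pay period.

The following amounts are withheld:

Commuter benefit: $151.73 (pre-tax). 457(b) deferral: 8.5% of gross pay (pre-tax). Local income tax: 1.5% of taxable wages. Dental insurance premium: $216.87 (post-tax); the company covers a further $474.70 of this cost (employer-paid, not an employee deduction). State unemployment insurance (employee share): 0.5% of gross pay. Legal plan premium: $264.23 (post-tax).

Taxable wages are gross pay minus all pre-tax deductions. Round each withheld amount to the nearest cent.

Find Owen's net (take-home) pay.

Commuter benefit: $151.73
457(b) deferral: $2,680.74 × 0.085 = $227.86
Pre-tax total = $151.73 + $227.86 = $379.59
Taxable wages = $2,680.74 − $379.59 = $2,301.15
Local income tax: $2,301.15 × 0.015 = $34.52
State unemployment insurance (employee share): $2,680.74 × 0.005 = $13.40
Legal plan premium: $264.23
Dental insurance premium: $216.87
(Employer's $474.70 toward dental insurance premium is not withheld from the employee.)
Total deductions = $151.73 + $227.86 + $34.52 + $13.40 + $264.23 + $216.87 = $908.61
Net pay = $2,680.74 − $908.61 = $1,772.13

$1,772.13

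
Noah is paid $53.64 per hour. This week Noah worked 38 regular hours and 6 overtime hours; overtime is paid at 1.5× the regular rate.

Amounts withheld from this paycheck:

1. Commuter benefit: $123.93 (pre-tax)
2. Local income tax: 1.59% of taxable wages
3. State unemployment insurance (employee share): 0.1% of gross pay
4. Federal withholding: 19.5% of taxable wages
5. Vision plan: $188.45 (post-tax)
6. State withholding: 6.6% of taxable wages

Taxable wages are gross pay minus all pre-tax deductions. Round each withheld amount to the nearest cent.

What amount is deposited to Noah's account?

Regular pay: 38 × $53.64 = $2038.32
Overtime pay: 6 × $53.64 × 1.5 = $482.76
Gross pay = $2038.32 + $482.76 = $2521.08
Commuter benefit: $123.93
Taxable wages = $2521.08 − $123.93 = $2397.15
State withholding: $2397.15 × 0.066 = $158.21
Local income tax: $2397.15 × 0.0159 = $38.11
Federal withholding: $2397.15 × 0.195 = $467.44
State unemployment insurance (employee share): $2521.08 × 0.001 = $2.52
Vision plan: $188.45
Total deductions = $123.93 + $158.21 + $38.11 + $467.44 + $2.52 + $188.45 = $978.66
Net pay = $2521.08 − $978.66 = $1542.42

$1542.42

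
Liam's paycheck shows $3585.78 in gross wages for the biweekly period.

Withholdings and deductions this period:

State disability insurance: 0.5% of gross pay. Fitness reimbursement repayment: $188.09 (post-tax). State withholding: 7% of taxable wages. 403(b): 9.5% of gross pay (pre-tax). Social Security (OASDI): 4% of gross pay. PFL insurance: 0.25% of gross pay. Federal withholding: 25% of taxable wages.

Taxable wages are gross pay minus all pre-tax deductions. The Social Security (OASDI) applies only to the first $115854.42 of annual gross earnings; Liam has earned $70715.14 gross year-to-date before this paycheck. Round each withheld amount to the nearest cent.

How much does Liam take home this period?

403(b): $3585.78 × 0.095 = $340.65
Taxable wages = $3585.78 − $340.65 = $3245.13
Federal withholding: $3245.13 × 0.25 = $811.28
State withholding: $3245.13 × 0.07 = $227.16
Social Security (OASDI): cap not yet reached, full $3585.78 is subject → $3585.78 × 0.04 = $143.43
State disability insurance: $3585.78 × 0.005 = $17.93
PFL insurance: $3585.78 × 0.0025 = $8.96
Fitness reimbursement repayment: $188.09
Total deductions = $340.65 + $811.28 + $227.16 + $143.43 + $17.93 + $8.96 + $188.09 = $1737.50
Net pay = $3585.78 − $1737.50 = $1848.28

$1848.28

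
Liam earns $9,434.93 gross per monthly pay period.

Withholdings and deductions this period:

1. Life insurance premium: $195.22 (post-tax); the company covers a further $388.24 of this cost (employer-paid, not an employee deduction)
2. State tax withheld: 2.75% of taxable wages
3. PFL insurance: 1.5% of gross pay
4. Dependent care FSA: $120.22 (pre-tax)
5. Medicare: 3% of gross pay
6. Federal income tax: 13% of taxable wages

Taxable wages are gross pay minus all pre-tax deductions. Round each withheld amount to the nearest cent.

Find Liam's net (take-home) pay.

Dependent care FSA: $120.22
Taxable wages = $9,434.93 − $120.22 = $9,314.71
Federal income tax: $9,314.71 × 0.13 = $1,210.91
State tax withheld: $9,314.71 × 0.0275 = $256.15
PFL insurance: $9,434.93 × 0.015 = $141.52
Medicare: $9,434.93 × 0.03 = $283.05
Life insurance premium: $195.22
(Employer's $388.24 toward life insurance premium is not withheld from the employee.)
Total deductions = $120.22 + $1,210.91 + $256.15 + $141.52 + $283.05 + $195.22 = $2,207.07
Net pay = $9,434.93 − $2,207.07 = $7,227.86

$7,227.86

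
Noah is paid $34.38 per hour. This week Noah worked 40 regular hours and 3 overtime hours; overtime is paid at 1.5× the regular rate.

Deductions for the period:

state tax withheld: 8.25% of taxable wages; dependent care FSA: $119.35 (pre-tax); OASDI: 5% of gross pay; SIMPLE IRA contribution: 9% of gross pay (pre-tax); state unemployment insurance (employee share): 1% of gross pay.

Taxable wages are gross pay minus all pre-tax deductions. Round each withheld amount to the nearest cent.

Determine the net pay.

$1,076.06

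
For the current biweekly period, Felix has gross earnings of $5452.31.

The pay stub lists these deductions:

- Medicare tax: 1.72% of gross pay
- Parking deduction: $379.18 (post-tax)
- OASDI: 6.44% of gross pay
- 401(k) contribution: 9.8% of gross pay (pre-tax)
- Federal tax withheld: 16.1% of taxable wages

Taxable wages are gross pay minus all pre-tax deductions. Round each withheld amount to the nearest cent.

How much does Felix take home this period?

$3302.10

401(k) contribution: $5452.31 × 0.098 = $534.33
Taxable wages = $5452.31 − $534.33 = $4917.98
Federal tax withheld: $4917.98 × 0.161 = $791.79
Medicare tax: $5452.31 × 0.0172 = $93.78
OASDI: $5452.31 × 0.0644 = $351.13
Parking deduction: $379.18
Total deductions = $534.33 + $791.79 + $93.78 + $351.13 + $379.18 = $2150.21
Net pay = $5452.31 − $2150.21 = $3302.10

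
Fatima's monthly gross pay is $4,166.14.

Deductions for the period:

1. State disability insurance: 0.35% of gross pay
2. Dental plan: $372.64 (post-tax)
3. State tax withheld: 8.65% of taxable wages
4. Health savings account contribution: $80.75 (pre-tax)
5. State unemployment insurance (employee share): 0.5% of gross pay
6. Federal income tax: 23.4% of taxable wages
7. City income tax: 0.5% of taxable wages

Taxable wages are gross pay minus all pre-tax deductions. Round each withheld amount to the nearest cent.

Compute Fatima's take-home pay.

Health savings account contribution: $80.75
Taxable wages = $4,166.14 − $80.75 = $4,085.39
Federal income tax: $4,085.39 × 0.234 = $955.98
State tax withheld: $4,085.39 × 0.0865 = $353.39
City income tax: $4,085.39 × 0.005 = $20.43
State disability insurance: $4,166.14 × 0.0035 = $14.58
State unemployment insurance (employee share): $4,166.14 × 0.005 = $20.83
Dental plan: $372.64
Total deductions = $80.75 + $955.98 + $353.39 + $20.43 + $14.58 + $20.83 + $372.64 = $1,818.60
Net pay = $4,166.14 − $1,818.60 = $2,347.54

$2,347.54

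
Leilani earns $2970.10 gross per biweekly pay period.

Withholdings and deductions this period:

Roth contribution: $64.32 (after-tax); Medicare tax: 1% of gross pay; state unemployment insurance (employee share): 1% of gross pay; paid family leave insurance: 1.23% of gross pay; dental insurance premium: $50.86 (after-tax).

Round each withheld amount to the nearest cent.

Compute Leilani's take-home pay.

$2758.99

Paid family leave insurance: $2970.10 × 0.0123 = $36.53
Medicare tax: $2970.10 × 0.01 = $29.70
State unemployment insurance (employee share): $2970.10 × 0.01 = $29.70
Roth contribution: $64.32
Dental insurance premium: $50.86
Total deductions = $36.53 + $29.70 + $29.70 + $64.32 + $50.86 = $211.11
Net pay = $2970.10 − $211.11 = $2758.99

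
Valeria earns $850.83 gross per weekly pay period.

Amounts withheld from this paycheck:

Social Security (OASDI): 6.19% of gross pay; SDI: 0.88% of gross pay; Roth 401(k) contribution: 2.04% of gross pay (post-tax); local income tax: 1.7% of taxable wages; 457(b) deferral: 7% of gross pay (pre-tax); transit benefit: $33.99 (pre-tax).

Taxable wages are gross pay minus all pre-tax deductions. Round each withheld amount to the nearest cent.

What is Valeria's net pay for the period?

Transit benefit: $33.99
457(b) deferral: $850.83 × 0.07 = $59.56
Pre-tax total = $33.99 + $59.56 = $93.55
Taxable wages = $850.83 − $93.55 = $757.28
Local income tax: $757.28 × 0.017 = $12.87
SDI: $850.83 × 0.0088 = $7.49
Social Security (OASDI): $850.83 × 0.0619 = $52.67
Roth 401(k) contribution: $850.83 × 0.0204 = $17.36
Total deductions = $33.99 + $59.56 + $12.87 + $7.49 + $52.67 + $17.36 = $183.94
Net pay = $850.83 − $183.94 = $666.89

$666.89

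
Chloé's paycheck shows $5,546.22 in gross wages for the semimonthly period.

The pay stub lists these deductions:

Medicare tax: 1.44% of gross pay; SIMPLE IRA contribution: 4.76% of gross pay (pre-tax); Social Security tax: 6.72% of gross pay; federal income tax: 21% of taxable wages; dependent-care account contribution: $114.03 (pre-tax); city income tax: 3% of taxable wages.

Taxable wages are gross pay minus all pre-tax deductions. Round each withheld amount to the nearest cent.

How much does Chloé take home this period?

SIMPLE IRA contribution: $5,546.22 × 0.0476 = $264.00
Dependent-care account contribution: $114.03
Pre-tax total = $264.00 + $114.03 = $378.03
Taxable wages = $5,546.22 − $378.03 = $5,168.19
Federal income tax: $5,168.19 × 0.21 = $1,085.32
City income tax: $5,168.19 × 0.03 = $155.05
Social Security tax: $5,546.22 × 0.0672 = $372.71
Medicare tax: $5,546.22 × 0.0144 = $79.87
Total deductions = $264.00 + $114.03 + $1,085.32 + $155.05 + $372.71 + $79.87 = $2,070.98
Net pay = $5,546.22 − $2,070.98 = $3,475.24

$3,475.24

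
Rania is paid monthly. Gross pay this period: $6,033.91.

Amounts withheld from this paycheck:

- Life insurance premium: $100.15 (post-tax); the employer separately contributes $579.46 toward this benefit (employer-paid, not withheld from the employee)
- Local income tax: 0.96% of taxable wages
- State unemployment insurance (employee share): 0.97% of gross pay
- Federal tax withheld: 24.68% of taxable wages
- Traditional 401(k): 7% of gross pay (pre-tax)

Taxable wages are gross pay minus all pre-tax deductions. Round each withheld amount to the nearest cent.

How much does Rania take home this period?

$4,014.06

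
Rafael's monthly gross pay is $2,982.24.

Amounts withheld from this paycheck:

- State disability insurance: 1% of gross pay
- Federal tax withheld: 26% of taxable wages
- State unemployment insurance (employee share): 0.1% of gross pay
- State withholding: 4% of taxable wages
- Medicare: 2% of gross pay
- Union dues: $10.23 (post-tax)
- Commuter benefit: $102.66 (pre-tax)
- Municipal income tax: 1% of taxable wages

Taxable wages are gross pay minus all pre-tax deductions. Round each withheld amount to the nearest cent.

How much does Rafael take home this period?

Commuter benefit: $102.66
Taxable wages = $2,982.24 − $102.66 = $2,879.58
Municipal income tax: $2,879.58 × 0.01 = $28.80
Federal tax withheld: $2,879.58 × 0.26 = $748.69
State withholding: $2,879.58 × 0.04 = $115.18
State disability insurance: $2,982.24 × 0.01 = $29.82
State unemployment insurance (employee share): $2,982.24 × 0.001 = $2.98
Medicare: $2,982.24 × 0.02 = $59.64
Union dues: $10.23
Total deductions = $102.66 + $28.80 + $748.69 + $115.18 + $29.82 + $2.98 + $59.64 + $10.23 = $1,098.00
Net pay = $2,982.24 − $1,098.00 = $1,884.24

$1,884.24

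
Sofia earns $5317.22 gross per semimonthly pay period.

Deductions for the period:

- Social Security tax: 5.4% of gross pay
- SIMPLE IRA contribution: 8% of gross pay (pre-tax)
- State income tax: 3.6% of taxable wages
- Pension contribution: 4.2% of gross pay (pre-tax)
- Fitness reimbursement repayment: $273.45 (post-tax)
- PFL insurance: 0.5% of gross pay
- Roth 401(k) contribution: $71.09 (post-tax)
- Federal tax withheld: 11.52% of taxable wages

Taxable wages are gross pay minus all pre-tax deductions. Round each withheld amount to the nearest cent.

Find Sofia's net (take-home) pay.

$3304.38

SIMPLE IRA contribution: $5317.22 × 0.08 = $425.38
Pension contribution: $5317.22 × 0.042 = $223.32
Pre-tax total = $425.38 + $223.32 = $648.70
Taxable wages = $5317.22 − $648.70 = $4668.52
State income tax: $4668.52 × 0.036 = $168.07
Federal tax withheld: $4668.52 × 0.1152 = $537.81
Social Security tax: $5317.22 × 0.054 = $287.13
PFL insurance: $5317.22 × 0.005 = $26.59
Fitness reimbursement repayment: $273.45
Roth 401(k) contribution: $71.09
Total deductions = $425.38 + $223.32 + $168.07 + $537.81 + $287.13 + $26.59 + $273.45 + $71.09 = $2012.84
Net pay = $5317.22 − $2012.84 = $3304.38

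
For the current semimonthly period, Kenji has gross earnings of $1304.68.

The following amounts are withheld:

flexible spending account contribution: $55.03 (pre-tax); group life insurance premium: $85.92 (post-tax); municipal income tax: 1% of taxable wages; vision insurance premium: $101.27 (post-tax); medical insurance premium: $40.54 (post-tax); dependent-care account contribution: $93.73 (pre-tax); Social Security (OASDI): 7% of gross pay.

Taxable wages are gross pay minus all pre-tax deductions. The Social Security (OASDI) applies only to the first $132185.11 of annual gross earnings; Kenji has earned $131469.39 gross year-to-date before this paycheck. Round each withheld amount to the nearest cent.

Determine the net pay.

Flexible spending account contribution: $55.03
Dependent-care account contribution: $93.73
Pre-tax total = $55.03 + $93.73 = $148.76
Taxable wages = $1304.68 − $148.76 = $1155.92
Municipal income tax: $1155.92 × 0.01 = $11.56
Social Security (OASDI): only $132185.11 − $131469.39 = $715.72 of this check is subject → $715.72 × 0.07 = $50.10
Medical insurance premium: $40.54
Vision insurance premium: $101.27
Group life insurance premium: $85.92
Total deductions = $55.03 + $93.73 + $11.56 + $50.10 + $40.54 + $101.27 + $85.92 = $438.15
Net pay = $1304.68 − $438.15 = $866.53

$866.53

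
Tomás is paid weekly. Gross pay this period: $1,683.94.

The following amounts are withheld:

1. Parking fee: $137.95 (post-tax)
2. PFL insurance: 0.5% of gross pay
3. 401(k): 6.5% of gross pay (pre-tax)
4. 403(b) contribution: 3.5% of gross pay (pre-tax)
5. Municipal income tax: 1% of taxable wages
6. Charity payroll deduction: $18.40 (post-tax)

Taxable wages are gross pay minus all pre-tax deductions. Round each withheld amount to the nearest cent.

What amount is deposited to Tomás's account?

$1,335.61

401(k): $1,683.94 × 0.065 = $109.46
403(b) contribution: $1,683.94 × 0.035 = $58.94
Pre-tax total = $109.46 + $58.94 = $168.40
Taxable wages = $1,683.94 − $168.40 = $1,515.54
Municipal income tax: $1,515.54 × 0.01 = $15.16
PFL insurance: $1,683.94 × 0.005 = $8.42
Parking fee: $137.95
Charity payroll deduction: $18.40
Total deductions = $109.46 + $58.94 + $15.16 + $8.42 + $137.95 + $18.40 = $348.33
Net pay = $1,683.94 − $348.33 = $1,335.61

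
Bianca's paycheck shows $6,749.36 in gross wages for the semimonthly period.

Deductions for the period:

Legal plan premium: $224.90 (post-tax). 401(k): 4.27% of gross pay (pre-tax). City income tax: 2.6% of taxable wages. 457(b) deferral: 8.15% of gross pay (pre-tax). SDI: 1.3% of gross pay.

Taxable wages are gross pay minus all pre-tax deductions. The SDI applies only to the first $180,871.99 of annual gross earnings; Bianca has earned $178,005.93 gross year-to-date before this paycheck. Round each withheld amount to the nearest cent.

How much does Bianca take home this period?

401(k): $6,749.36 × 0.0427 = $288.20
457(b) deferral: $6,749.36 × 0.0815 = $550.07
Pre-tax total = $288.20 + $550.07 = $838.27
Taxable wages = $6,749.36 − $838.27 = $5,911.09
City income tax: $5,911.09 × 0.026 = $153.69
SDI: only $180,871.99 − $178,005.93 = $2,866.06 of this check is subject → $2,866.06 × 0.013 = $37.26
Legal plan premium: $224.90
Total deductions = $288.20 + $550.07 + $153.69 + $37.26 + $224.90 = $1,254.12
Net pay = $6,749.36 − $1,254.12 = $5,495.24

$5,495.24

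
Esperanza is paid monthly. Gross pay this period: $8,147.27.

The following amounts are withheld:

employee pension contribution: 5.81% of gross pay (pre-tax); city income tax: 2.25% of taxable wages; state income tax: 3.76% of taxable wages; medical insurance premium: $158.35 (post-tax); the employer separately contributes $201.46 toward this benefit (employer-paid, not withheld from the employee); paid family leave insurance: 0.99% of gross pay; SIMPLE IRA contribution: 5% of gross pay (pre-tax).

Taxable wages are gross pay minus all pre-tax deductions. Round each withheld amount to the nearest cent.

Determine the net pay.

Employee pension contribution: $8,147.27 × 0.0581 = $473.36
SIMPLE IRA contribution: $8,147.27 × 0.05 = $407.36
Pre-tax total = $473.36 + $407.36 = $880.72
Taxable wages = $8,147.27 − $880.72 = $7,266.55
City income tax: $7,266.55 × 0.0225 = $163.50
State income tax: $7,266.55 × 0.0376 = $273.22
Paid family leave insurance: $8,147.27 × 0.0099 = $80.66
Medical insurance premium: $158.35
(Employer's $201.46 toward medical insurance premium is not withheld from the employee.)
Total deductions = $473.36 + $407.36 + $163.50 + $273.22 + $80.66 + $158.35 = $1,556.45
Net pay = $8,147.27 − $1,556.45 = $6,590.82

$6,590.82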